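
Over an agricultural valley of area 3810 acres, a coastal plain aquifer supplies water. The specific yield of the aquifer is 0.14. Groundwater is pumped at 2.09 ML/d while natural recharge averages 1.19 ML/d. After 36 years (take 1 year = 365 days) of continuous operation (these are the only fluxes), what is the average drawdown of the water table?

A = 3810 acres = 1.542 × 10^7 m²
Net abstraction = 2.09 − 1.19 = 0.9 ML/d
Q_net = 0.9 ML/d = 900 m³/d
t = 36 years = 13140 d
ΔV = Q × t = 900 m³/d × 13140 d = 1.183 × 10^7 m³
Δh = ΔV / (Sy × A) = 1.183 × 10^7 / (0.14 × 1.542 × 10^7) = 5.479 m

Δh ≈ 5.48 m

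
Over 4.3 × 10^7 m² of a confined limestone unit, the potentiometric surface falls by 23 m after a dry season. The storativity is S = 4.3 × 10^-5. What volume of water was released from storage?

ΔV = S × A × Δh = 4.3 × 10^-5 × 4.3 × 10^7 m² × 23 m = 42530 m³

ΔV ≈ 42500 m³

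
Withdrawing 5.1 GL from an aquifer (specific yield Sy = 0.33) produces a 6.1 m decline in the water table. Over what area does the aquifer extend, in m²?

ΔV = 5.1 GL = 5.1 × 10^6 m³
A = ΔV / (Sy × Δh) = 5.1 × 10^6 / (0.33 × 6.1) = 2.534 × 10^6 m²

A ≈ 2.53 × 10^6 m²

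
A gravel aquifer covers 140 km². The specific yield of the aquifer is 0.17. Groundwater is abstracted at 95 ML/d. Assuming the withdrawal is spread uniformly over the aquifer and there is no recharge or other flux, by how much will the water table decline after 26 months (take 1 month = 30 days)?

Δh ≈ 3.11 m

A = 140 km² = 1.4 × 10^8 m²
Q = 95 ML/d = 95000 m³/d
t = 26 months = 780 d
ΔV = Q × t = 95000 m³/d × 780 d = 7.41 × 10^7 m³
Δh = ΔV / (Sy × A) = 7.41 × 10^7 / (0.17 × 1.4 × 10^8) = 3.113 m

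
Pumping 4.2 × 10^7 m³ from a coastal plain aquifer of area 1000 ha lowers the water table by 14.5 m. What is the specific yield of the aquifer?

A = 1000 ha = 1 × 10^7 m²
Sy = ΔV / (A × Δh) = 4.2 × 10^7 m³ / (1 × 10^7 m² × 14.5 m) = 0.2897

Sy ≈ 0.29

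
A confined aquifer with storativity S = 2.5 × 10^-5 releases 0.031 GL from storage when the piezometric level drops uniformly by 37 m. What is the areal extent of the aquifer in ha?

ΔV = 0.031 GL = 31000 m³
A = ΔV / (S × Δh) = 31000 / (2.5 × 10^-5 × 37) = 3.351 × 10^7 m²
A = 3.351 × 10^7 m² = 3351 ha

A ≈ 3350 ha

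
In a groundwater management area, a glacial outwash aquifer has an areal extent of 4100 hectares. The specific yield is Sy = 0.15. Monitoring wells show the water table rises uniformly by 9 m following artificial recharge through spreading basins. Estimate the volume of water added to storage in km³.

ΔV ≈ 0.0554 km³

A = 4100 hectares = 4.1 × 10^7 m²
ΔV = Sy × A × Δh = 0.15 × 4.1 × 10^7 m² × 9 m = 5.535 × 10^7 m³
ΔV = 5.535 × 10^7 m³ = 0.05535 km³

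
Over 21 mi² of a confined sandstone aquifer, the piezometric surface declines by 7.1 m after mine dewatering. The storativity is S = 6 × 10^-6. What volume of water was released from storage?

A = 21 mi² = 5.439 × 10^7 m²
ΔV = S × A × Δh = 6 × 10^-6 × 5.439 × 10^7 m² × 7.1 m = 2317 m³

ΔV ≈ 2320 m³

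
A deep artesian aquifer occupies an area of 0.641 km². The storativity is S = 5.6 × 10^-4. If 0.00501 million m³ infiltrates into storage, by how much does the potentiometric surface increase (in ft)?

Δh ≈ 45.8 ft

A = 0.641 km² = 6.41 × 10^5 m²
ΔV = 0.00501 million m³ = 5010 m³
Δh = ΔV / (S × A) = 5010 m³ / (5.6 × 10^-4 × 6.41 × 10^5 m²) = 13.96 m
Δh = 13.96 m = 45.79 ft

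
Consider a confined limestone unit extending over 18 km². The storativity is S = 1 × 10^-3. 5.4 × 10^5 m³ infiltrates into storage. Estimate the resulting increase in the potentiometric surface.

Δh ≈ 30 m

A = 18 km² = 1.8 × 10^7 m²
Δh = ΔV / (S × A) = 5.4 × 10^5 m³ / (0.001 × 1.8 × 10^7 m²) = 30 m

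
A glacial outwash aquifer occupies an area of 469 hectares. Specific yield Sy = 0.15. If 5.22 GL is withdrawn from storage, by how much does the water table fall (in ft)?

Δh ≈ 24.3 ft

A = 469 hectares = 4.69 × 10^6 m²
ΔV = 5.22 GL = 5.22 × 10^6 m³
Δh = ΔV / (Sy × A) = 5.22 × 10^6 m³ / (0.15 × 4.69 × 10^6 m²) = 7.42 m
Δh = 7.42 m = 24.34 ft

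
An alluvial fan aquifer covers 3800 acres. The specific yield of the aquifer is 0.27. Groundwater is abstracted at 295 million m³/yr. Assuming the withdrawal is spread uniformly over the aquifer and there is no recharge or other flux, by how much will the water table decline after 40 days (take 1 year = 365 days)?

Δh ≈ 7.79 m

A = 3800 acres = 1.538 × 10^7 m²
Q = 295 million m³/yr = 8.082 × 10^5 m³/d
ΔV = Q × t = 8.082 × 10^5 m³/d × 40 d = 3.233 × 10^7 m³
Δh = ΔV / (Sy × A) = 3.233 × 10^7 / (0.27 × 1.538 × 10^7) = 7.786 m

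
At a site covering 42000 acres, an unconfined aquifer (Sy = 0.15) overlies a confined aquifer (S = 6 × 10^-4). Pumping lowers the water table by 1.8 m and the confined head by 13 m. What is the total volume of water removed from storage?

ΔV ≈ 4.72 × 10^7 m³

A = 42000 acres = 1.7 × 10^8 m²
Unconfined: ΔV_u = Sy × A × Δh_u = 0.15 × 1.7 × 10^8 × 1.8 = 4.589 × 10^7 m³
Confined: ΔV_c = S × A × Δh_c = 6 × 10^-4 × 1.7 × 10^8 × 13 = 1.326 × 10^6 m³
Total ΔV = 4.589 × 10^7 + 1.326 × 10^6 = 4.722 × 10^7 m³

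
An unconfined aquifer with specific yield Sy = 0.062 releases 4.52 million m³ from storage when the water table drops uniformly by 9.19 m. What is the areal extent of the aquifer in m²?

ΔV = 4.52 million m³ = 4.52 × 10^6 m³
A = ΔV / (Sy × Δh) = 4.52 × 10^6 / (0.062 × 9.19) = 7.933 × 10^6 m²

A ≈ 7.93 × 10^6 m²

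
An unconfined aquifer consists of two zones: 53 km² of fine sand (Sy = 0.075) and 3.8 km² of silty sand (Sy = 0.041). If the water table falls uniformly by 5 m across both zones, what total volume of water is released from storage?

A₁ = 53 km² = 5.3 × 10^7 m²; A₂ = 3.8 km² = 3.8 × 10^6 m²
ΔV₁ = 0.075 × 5.3 × 10^7 × 5 = 1.988 × 10^7 m³
ΔV₂ = 0.041 × 3.8 × 10^6 × 5 = 7.79 × 10^5 m³
ΔV = ΔV₁ + ΔV₂ = 2.065 × 10^7 m³

ΔV ≈ 2.07 × 10^7 m³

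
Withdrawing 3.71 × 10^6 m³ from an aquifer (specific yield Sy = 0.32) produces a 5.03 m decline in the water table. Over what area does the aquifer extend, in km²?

A = ΔV / (Sy × Δh) = 3.71 × 10^6 / (0.32 × 5.03) = 2.305 × 10^6 m²
A = 2.305 × 10^6 m² = 2.305 km²

A ≈ 2.3 km²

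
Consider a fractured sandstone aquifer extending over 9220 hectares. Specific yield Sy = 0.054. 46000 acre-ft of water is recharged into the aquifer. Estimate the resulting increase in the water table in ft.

A = 9220 hectares = 9.22 × 10^7 m²
ΔV = 46000 acre-ft = 5.674 × 10^7 m³
Δh = ΔV / (Sy × A) = 5.674 × 10^7 m³ / (0.054 × 9.22 × 10^7 m²) = 11.4 m
Δh = 11.4 m = 37.39 ft

Δh ≈ 37.4 ft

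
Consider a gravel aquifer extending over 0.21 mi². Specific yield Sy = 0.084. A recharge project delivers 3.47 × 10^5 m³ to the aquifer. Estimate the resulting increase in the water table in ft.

Δh ≈ 24.9 ft

A = 0.21 mi² = 5.439 × 10^5 m²
Δh = ΔV / (Sy × A) = 3.47 × 10^5 m³ / (0.084 × 5.439 × 10^5 m²) = 7.595 m
Δh = 7.595 m = 24.92 ft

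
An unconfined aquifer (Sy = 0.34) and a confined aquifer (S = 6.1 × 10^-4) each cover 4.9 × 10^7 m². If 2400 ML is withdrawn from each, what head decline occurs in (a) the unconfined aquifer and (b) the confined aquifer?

ΔV = 2400 ML = 2.4 × 10^6 m³
Unconfined: Δh_u = ΔV/(Sy·A) = 2.4 × 10^6/(0.34 × 4.9 × 10^7) = 0.1441 m
Confined: Δh_c = ΔV/(S·A) = 2.4 × 10^6/(6.1 × 10^-4 × 4.9 × 10^7) = 80.29 m

Δh_u ≈ 0.144 m; Δh_c ≈ 80.3 m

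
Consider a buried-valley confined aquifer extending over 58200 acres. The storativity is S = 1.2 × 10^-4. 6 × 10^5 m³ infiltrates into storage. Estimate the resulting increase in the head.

Δh ≈ 21.2 m

A = 58200 acres = 2.355 × 10^8 m²
Δh = ΔV / (S × A) = 6 × 10^5 m³ / (1.2 × 10^-4 × 2.355 × 10^8 m²) = 21.23 m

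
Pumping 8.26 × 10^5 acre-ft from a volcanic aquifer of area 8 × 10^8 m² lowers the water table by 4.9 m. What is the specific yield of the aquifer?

Sy ≈ 0.26

ΔV = 8.26 × 10^5 acre-ft = 1.019 × 10^9 m³
Sy = ΔV / (A × Δh) = 1.019 × 10^9 m³ / (8 × 10^8 m² × 4.9 m) = 0.2599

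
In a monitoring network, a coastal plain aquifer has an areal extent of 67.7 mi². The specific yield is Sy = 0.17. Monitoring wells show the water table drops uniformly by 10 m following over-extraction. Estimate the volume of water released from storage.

ΔV ≈ 2.98 × 10^8 m³

A = 67.7 mi² = 1.753 × 10^8 m²
ΔV = Sy × A × Δh = 0.17 × 1.753 × 10^8 m² × 10 m = 2.981 × 10^8 m³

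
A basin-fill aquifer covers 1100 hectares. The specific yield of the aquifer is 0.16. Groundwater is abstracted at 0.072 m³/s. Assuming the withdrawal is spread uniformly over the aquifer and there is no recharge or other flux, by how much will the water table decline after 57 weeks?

Δh ≈ 1.41 m

A = 1100 hectares = 1.1 × 10^7 m²
Q = 0.072 m³/s = 6221 m³/d
t = 57 weeks = 399 d
ΔV = Q × t = 6221 m³/d × 399 d = 2.482 × 10^6 m³
Δh = ΔV / (Sy × A) = 2.482 × 10^6 / (0.16 × 1.1 × 10^7) = 1.41 m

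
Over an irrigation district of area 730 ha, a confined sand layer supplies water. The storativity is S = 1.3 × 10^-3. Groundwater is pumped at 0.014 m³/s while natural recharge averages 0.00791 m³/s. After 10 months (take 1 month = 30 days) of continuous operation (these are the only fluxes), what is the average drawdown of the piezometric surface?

A = 730 ha = 7.3 × 10^6 m²
Net abstraction = 0.014 − 0.00791 = 0.00609 m³/s
Q_net = 0.00609 m³/s = 526.2 m³/d
t = 10 months = 300 d
ΔV = Q × t = 526.2 m³/d × 300 d = 1.579 × 10^5 m³
Δh = ΔV / (S × A) = 1.579 × 10^5 / (0.0013 × 7.3 × 10^6) = 16.63 m

Δh ≈ 16.6 m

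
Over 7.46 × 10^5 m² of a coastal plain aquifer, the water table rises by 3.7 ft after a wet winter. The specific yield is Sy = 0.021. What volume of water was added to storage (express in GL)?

ΔV ≈ 0.0177 GL

Δh = 3.7 ft = 1.128 m
ΔV = Sy × A × Δh = 0.021 × 7.46 × 10^5 m² × 1.128 m = 17670 m³
ΔV = 17670 m³ = 0.01767 GL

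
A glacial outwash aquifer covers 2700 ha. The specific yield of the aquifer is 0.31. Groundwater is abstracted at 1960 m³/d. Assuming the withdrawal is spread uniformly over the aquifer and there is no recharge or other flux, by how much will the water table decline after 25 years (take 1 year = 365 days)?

A = 2700 ha = 2.7 × 10^7 m²
t = 25 years = 9125 d
ΔV = Q × t = 1960 m³/d × 9125 d = 1.788 × 10^7 m³
Δh = ΔV / (Sy × A) = 1.788 × 10^7 / (0.31 × 2.7 × 10^7) = 2.137 m

Δh ≈ 2.14 m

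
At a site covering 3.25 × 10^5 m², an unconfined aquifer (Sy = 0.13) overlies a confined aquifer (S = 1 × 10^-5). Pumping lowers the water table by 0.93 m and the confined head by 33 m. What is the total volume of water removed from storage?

ΔV ≈ 39400 m³

Unconfined: ΔV_u = Sy × A × Δh_u = 0.13 × 3.25 × 10^5 × 0.93 = 39290 m³
Confined: ΔV_c = S × A × Δh_c = 1 × 10^-5 × 3.25 × 10^5 × 33 = 107.3 m³
Total ΔV = 39290 + 107.3 = 39400 m³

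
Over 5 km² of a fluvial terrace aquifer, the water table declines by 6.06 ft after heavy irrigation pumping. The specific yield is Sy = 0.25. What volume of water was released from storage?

ΔV ≈ 2.31 × 10^6 m³

A = 5 km² = 5 × 10^6 m²
Δh = 6.06 ft = 1.847 m
ΔV = Sy × A × Δh = 0.25 × 5 × 10^6 m² × 1.847 m = 2.309 × 10^6 m³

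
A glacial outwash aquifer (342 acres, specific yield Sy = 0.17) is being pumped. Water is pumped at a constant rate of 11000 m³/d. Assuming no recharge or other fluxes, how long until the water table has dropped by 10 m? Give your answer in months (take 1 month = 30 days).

A = 342 acres = 1.384 × 10^6 m²
ΔV = Sy × A × Δh = 0.17 × 1.384 × 10^6 × 10 = 2.353 × 10^6 m³
t = ΔV / Q = 2.353 × 10^6 m³ / 11000 m³/d = 213.9 d
t = 213.9 d ≈ 7.13 months

t ≈ 7.13 months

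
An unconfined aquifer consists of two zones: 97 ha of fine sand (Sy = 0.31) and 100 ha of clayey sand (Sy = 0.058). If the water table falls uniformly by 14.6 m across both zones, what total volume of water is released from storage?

ΔV ≈ 5.24 × 10^6 m³

A₁ = 97 ha = 9.7 × 10^5 m²; A₂ = 100 ha = 1 × 10^6 m²
ΔV₁ = 0.31 × 9.7 × 10^5 × 14.6 = 4.39 × 10^6 m³
ΔV₂ = 0.058 × 1 × 10^6 × 14.6 = 8.468 × 10^5 m³
ΔV = ΔV₁ + ΔV₂ = 5.237 × 10^6 m³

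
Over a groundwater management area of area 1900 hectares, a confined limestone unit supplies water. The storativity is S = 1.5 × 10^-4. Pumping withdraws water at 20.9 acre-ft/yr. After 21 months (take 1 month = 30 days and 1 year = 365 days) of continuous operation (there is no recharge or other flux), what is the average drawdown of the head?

A = 1900 hectares = 1.9 × 10^7 m²
Q = 20.9 acre-ft/yr = 70.63 m³/d
t = 21 months = 630 d
ΔV = Q × t = 70.63 m³/d × 630 d = 44500 m³
Δh = ΔV / (S × A) = 44500 / (1.5 × 10^-4 × 1.9 × 10^7) = 15.61 m

Δh ≈ 15.6 m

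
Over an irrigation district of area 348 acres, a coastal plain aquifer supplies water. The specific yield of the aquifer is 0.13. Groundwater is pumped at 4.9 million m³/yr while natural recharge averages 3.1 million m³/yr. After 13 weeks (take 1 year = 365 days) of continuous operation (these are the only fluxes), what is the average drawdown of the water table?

A = 348 acres = 1.408 × 10^6 m²
Net abstraction = 4.9 − 3.1 = 1.8 million m³/yr
Q_net = 1.8 million m³/yr = 4932 m³/d
t = 13 weeks = 91 d
ΔV = Q × t = 4932 m³/d × 91 d = 4.488 × 10^5 m³
Δh = ΔV / (Sy × A) = 4.488 × 10^5 / (0.13 × 1.408 × 10^6) = 2.451 m

Δh ≈ 2.45 m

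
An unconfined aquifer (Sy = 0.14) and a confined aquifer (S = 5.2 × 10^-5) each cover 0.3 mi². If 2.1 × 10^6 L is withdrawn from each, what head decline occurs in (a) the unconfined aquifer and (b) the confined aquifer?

Δh_u ≈ 0.0193 m; Δh_c ≈ 52 m

A = 0.3 mi² = 7.77 × 10^5 m²
ΔV = 2.1 × 10^6 L = 2100 m³
Unconfined: Δh_u = ΔV/(Sy·A) = 2100/(0.14 × 7.77 × 10^5) = 0.01931 m
Confined: Δh_c = ΔV/(S·A) = 2100/(5.2 × 10^-5 × 7.77 × 10^5) = 51.98 m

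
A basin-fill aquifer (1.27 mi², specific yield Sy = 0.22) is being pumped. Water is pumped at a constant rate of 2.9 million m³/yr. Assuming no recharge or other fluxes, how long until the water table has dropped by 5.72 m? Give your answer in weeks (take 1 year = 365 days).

A = 1.27 mi² = 3.289 × 10^6 m²
ΔV = Sy × A × Δh = 0.22 × 3.289 × 10^6 × 5.72 = 4.139 × 10^6 m³
Q = 2.9 million m³/yr = 7945 m³/d
t = ΔV / Q = 4.139 × 10^6 m³ / 7945 m³/d = 521 d
t = 521 d ≈ 74.42 weeks

t ≈ 74.4 weeks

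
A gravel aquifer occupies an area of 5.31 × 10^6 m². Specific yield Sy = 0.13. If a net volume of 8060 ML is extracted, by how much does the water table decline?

Δh ≈ 11.7 m

ΔV = 8060 ML = 8.06 × 10^6 m³
Δh = ΔV / (Sy × A) = 8.06 × 10^6 m³ / (0.13 × 5.31 × 10^6 m²) = 11.68 m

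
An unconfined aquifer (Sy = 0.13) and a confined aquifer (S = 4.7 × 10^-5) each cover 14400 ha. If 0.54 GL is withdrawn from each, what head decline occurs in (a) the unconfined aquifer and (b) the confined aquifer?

Δh_u ≈ 0.0288 m; Δh_c ≈ 79.8 m

A = 14400 ha = 1.44 × 10^8 m²
ΔV = 0.54 GL = 5.4 × 10^5 m³
Unconfined: Δh_u = ΔV/(Sy·A) = 5.4 × 10^5/(0.13 × 1.44 × 10^8) = 0.02885 m
Confined: Δh_c = ΔV/(S·A) = 5.4 × 10^5/(4.7 × 10^-5 × 1.44 × 10^8) = 79.79 m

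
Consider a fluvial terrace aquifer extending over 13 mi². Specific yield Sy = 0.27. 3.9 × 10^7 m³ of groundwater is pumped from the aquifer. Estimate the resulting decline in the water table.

Δh ≈ 4.29 m

A = 13 mi² = 3.367 × 10^7 m²
Δh = ΔV / (Sy × A) = 3.9 × 10^7 m³ / (0.27 × 3.367 × 10^7 m²) = 4.29 m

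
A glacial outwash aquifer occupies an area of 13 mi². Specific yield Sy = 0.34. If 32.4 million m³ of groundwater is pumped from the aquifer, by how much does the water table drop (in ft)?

A = 13 mi² = 3.367 × 10^7 m²
ΔV = 32.4 million m³ = 3.24 × 10^7 m³
Δh = ΔV / (Sy × A) = 3.24 × 10^7 m³ / (0.34 × 3.367 × 10^7 m²) = 2.83 m
Δh = 2.83 m = 9.286 ft

Δh ≈ 9.29 ft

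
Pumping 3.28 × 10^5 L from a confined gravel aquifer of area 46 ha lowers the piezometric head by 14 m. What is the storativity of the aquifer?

S ≈ 5.1 × 10^-5

A = 46 ha = 4.6 × 10^5 m²
ΔV = 3.28 × 10^5 L = 328 m³
S = ΔV / (A × Δh) = 328 m³ / (4.6 × 10^5 m² × 14 m) = 5.093 × 10^-5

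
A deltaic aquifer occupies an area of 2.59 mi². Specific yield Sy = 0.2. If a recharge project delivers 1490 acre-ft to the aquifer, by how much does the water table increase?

Δh ≈ 1.37 m

A = 2.59 mi² = 6.708 × 10^6 m²
ΔV = 1490 acre-ft = 1.838 × 10^6 m³
Δh = ΔV / (Sy × A) = 1.838 × 10^6 m³ / (0.2 × 6.708 × 10^6 m²) = 1.37 m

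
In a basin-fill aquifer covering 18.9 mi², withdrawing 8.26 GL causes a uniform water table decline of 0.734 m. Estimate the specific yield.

Sy ≈ 0.23

A = 18.9 mi² = 4.895 × 10^7 m²
ΔV = 8.26 GL = 8.26 × 10^6 m³
Sy = ΔV / (A × Δh) = 8.26 × 10^6 m³ / (4.895 × 10^7 m² × 0.734 m) = 0.2299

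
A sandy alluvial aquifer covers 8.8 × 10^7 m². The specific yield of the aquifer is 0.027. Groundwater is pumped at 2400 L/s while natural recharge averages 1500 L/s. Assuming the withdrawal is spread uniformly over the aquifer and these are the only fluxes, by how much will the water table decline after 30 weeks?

Δh ≈ 6.87 m

Net abstraction = 2400 − 1500 = 900 L/s
Q_net = 900 L/s = 77760 m³/d
t = 30 weeks = 210 d
ΔV = Q × t = 77760 m³/d × 210 d = 1.633 × 10^7 m³
Δh = ΔV / (Sy × A) = 1.633 × 10^7 / (0.027 × 8.8 × 10^7) = 6.873 m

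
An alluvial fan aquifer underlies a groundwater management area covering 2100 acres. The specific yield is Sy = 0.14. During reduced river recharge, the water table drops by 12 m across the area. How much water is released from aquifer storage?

A = 2100 acres = 8.498 × 10^6 m²
ΔV = Sy × A × Δh = 0.14 × 8.498 × 10^6 m² × 12 m = 1.428 × 10^7 m³

ΔV ≈ 1.43 × 10^7 m³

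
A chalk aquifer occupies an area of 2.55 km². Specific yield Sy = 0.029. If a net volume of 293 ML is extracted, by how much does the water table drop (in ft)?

A = 2.55 km² = 2.55 × 10^6 m²
ΔV = 293 ML = 2.93 × 10^5 m³
Δh = ΔV / (Sy × A) = 2.93 × 10^5 m³ / (0.029 × 2.55 × 10^6 m²) = 3.962 m
Δh = 3.962 m = 13 ft

Δh ≈ 13 ft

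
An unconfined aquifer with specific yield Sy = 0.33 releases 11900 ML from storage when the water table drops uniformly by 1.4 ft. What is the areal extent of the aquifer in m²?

Δh = 1.4 ft = 0.4267 m
ΔV = 11900 ML = 1.19 × 10^7 m³
A = ΔV / (Sy × Δh) = 1.19 × 10^7 / (0.33 × 0.4267) = 8.451 × 10^7 m²

A ≈ 8.45 × 10^7 m²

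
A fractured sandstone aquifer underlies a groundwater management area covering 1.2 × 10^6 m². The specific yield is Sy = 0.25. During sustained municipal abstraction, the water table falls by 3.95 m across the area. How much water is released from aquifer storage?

ΔV ≈ 1.19 × 10^6 m³

ΔV = Sy × A × Δh = 0.25 × 1.2 × 10^6 m² × 3.95 m = 1.185 × 10^6 m³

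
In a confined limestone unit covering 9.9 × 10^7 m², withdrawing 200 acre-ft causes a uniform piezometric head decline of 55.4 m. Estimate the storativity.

S ≈ 4.5 × 10^-5

ΔV = 200 acre-ft = 2.467 × 10^5 m³
S = ΔV / (A × Δh) = 2.467 × 10^5 m³ / (9.9 × 10^7 m² × 55.4 m) = 4.498 × 10^-5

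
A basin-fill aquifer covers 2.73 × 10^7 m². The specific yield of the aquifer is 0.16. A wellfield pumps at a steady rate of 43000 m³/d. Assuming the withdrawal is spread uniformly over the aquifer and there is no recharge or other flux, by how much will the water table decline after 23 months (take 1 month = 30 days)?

t = 23 months = 690 d
ΔV = Q × t = 43000 m³/d × 690 d = 2.967 × 10^7 m³
Δh = ΔV / (Sy × A) = 2.967 × 10^7 / (0.16 × 2.73 × 10^7) = 6.793 m

Δh ≈ 6.79 m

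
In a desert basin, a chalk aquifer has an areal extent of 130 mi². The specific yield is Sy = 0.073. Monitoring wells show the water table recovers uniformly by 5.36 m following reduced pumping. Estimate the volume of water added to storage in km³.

A = 130 mi² = 3.367 × 10^8 m²
ΔV = Sy × A × Δh = 0.073 × 3.367 × 10^8 m² × 5.36 m = 1.317 × 10^8 m³
ΔV = 1.317 × 10^8 m³ = 0.1317 km³

ΔV ≈ 0.132 km³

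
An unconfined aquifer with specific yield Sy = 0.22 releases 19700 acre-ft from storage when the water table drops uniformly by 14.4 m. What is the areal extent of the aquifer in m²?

ΔV = 19700 acre-ft = 2.43 × 10^7 m³
A = ΔV / (Sy × Δh) = 2.43 × 10^7 / (0.22 × 14.4) = 7.67 × 10^6 m²

A ≈ 7.67 × 10^6 m²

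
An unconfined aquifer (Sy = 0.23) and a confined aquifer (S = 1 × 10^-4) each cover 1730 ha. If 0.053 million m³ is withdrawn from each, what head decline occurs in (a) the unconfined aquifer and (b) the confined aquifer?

A = 1730 ha = 1.73 × 10^7 m²
ΔV = 0.053 million m³ = 53000 m³
Unconfined: Δh_u = ΔV/(Sy·A) = 53000/(0.23 × 1.73 × 10^7) = 0.01332 m
Confined: Δh_c = ΔV/(S·A) = 53000/(1 × 10^-4 × 1.73 × 10^7) = 30.64 m

Δh_u ≈ 0.0133 m; Δh_c ≈ 30.6 m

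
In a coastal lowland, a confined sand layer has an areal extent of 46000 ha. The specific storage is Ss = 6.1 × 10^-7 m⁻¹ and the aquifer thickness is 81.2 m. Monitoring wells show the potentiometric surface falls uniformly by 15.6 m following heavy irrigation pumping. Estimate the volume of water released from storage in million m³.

S = Ss × b = 6.1 × 10^-7 m⁻¹ × 81.2 m = 4.953 × 10^-5
A = 46000 ha = 4.6 × 10^8 m²
ΔV = S × A × Δh = 4.953 × 10^-5 × 4.6 × 10^8 m² × 15.6 m = 3.554 × 10^5 m³
ΔV = 3.554 × 10^5 m³ = 0.3554 million m³

ΔV ≈ 0.355 million m³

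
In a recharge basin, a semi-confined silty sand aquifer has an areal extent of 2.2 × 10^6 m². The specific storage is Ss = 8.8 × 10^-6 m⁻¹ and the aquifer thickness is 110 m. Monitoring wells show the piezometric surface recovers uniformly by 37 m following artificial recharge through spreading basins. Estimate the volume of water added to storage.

ΔV ≈ 78800 m³

S = Ss × b = 8.8 × 10^-6 m⁻¹ × 110 m = 9.68 × 10^-4
ΔV = S × A × Δh = 9.68 × 10^-4 × 2.2 × 10^6 m² × 37 m = 78800 m³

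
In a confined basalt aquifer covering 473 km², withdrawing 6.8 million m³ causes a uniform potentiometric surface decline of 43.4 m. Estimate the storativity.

S ≈ 3.3 × 10^-4

A = 473 km² = 4.73 × 10^8 m²
ΔV = 6.8 million m³ = 6.8 × 10^6 m³
S = ΔV / (A × Δh) = 6.8 × 10^6 m³ / (4.73 × 10^8 m² × 43.4 m) = 3.313 × 10^-4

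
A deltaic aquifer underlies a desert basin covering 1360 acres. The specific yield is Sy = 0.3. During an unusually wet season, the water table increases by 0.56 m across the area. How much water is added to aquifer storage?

A = 1360 acres = 5.504 × 10^6 m²
ΔV = Sy × A × Δh = 0.3 × 5.504 × 10^6 m² × 0.56 m = 9.246 × 10^5 m³

ΔV ≈ 9.25 × 10^5 m³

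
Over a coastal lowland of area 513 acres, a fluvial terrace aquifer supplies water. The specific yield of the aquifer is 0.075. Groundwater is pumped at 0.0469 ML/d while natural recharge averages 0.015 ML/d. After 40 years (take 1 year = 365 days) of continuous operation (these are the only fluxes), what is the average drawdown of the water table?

Δh ≈ 2.99 m

A = 513 acres = 2.076 × 10^6 m²
Net abstraction = 0.0469 − 0.015 = 0.0319 ML/d
Q_net = 0.0319 ML/d = 31.9 m³/d
t = 40 years = 14600 d
ΔV = Q × t = 31.9 m³/d × 14600 d = 4.657 × 10^5 m³
Δh = ΔV / (Sy × A) = 4.657 × 10^5 / (0.075 × 2.076 × 10^6) = 2.991 m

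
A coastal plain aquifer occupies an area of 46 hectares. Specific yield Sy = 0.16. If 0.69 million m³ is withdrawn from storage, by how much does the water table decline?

Δh ≈ 9.38 m

A = 46 hectares = 4.6 × 10^5 m²
ΔV = 0.69 million m³ = 6.9 × 10^5 m³
Δh = ΔV / (Sy × A) = 6.9 × 10^5 m³ / (0.16 × 4.6 × 10^5 m²) = 9.375 m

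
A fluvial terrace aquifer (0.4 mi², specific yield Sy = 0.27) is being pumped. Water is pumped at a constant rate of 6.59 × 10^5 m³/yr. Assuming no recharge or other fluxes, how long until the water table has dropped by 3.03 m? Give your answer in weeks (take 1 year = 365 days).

A = 0.4 mi² = 1.036 × 10^6 m²
ΔV = Sy × A × Δh = 0.27 × 1.036 × 10^6 × 3.03 = 8.475 × 10^5 m³
Q = 6.59 × 10^5 m³/yr = 1805 m³/d
t = ΔV / Q = 8.475 × 10^5 m³ / 1805 m³/d = 469.4 d
t = 469.4 d ≈ 67.06 weeks

t ≈ 67.1 weeks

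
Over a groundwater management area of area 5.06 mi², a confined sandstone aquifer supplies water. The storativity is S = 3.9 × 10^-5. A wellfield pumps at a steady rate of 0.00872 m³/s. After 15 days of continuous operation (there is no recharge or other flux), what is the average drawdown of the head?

A = 5.06 mi² = 1.311 × 10^7 m²
Q = 0.00872 m³/s = 753.4 m³/d
ΔV = Q × t = 753.4 m³/d × 15 d = 11300 m³
Δh = ΔV / (S × A) = 11300 / (3.9 × 10^-5 × 1.311 × 10^7) = 22.11 m

Δh ≈ 22.1 m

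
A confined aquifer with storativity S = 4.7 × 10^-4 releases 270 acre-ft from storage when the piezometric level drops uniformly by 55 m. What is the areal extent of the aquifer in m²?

A ≈ 1.29 × 10^7 m²

ΔV = 270 acre-ft = 3.33 × 10^5 m³
A = ΔV / (S × Δh) = 3.33 × 10^5 / (4.7 × 10^-4 × 55) = 1.288 × 10^7 m²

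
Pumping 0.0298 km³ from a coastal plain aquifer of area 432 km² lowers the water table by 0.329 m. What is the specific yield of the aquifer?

Sy ≈ 0.21

A = 432 km² = 4.32 × 10^8 m²
ΔV = 0.0298 km³ = 2.98 × 10^7 m³
Sy = ΔV / (A × Δh) = 2.98 × 10^7 m³ / (4.32 × 10^8 m² × 0.329 m) = 0.2097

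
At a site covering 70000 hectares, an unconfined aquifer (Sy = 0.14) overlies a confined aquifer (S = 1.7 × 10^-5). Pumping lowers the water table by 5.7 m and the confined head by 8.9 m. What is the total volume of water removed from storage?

ΔV ≈ 5.59 × 10^8 m³

A = 70000 hectares = 7 × 10^8 m²
Unconfined: ΔV_u = Sy × A × Δh_u = 0.14 × 7 × 10^8 × 5.7 = 5.586 × 10^8 m³
Confined: ΔV_c = S × A × Δh_c = 1.7 × 10^-5 × 7 × 10^8 × 8.9 = 1.059 × 10^5 m³
Total ΔV = 5.586 × 10^8 + 1.059 × 10^5 = 5.587 × 10^8 m³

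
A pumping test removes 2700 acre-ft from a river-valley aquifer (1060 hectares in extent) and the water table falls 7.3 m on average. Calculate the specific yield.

Sy ≈ 0.043

A = 1060 hectares = 1.06 × 10^7 m²
ΔV = 2700 acre-ft = 3.33 × 10^6 m³
Sy = ΔV / (A × Δh) = 3.33 × 10^6 m³ / (1.06 × 10^7 m² × 7.3 m) = 0.04304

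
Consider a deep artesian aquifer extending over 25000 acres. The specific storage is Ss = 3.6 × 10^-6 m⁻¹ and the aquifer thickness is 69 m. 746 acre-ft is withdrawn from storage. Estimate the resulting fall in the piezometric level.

Δh ≈ 36.6 m

S = Ss × b = 3.6 × 10^-6 m⁻¹ × 69 m = 2.484 × 10^-4
A = 25000 acres = 1.012 × 10^8 m²
ΔV = 746 acre-ft = 9.202 × 10^5 m³
Δh = ΔV / (S × A) = 9.202 × 10^5 m³ / (2.484 × 10^-4 × 1.012 × 10^8 m²) = 36.62 m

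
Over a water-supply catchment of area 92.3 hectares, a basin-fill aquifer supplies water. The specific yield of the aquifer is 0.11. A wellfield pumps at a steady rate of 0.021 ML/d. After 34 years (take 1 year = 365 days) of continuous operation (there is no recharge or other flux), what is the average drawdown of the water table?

Δh ≈ 2.57 m

A = 92.3 hectares = 9.23 × 10^5 m²
Q = 0.021 ML/d = 21 m³/d
t = 34 years = 12410 d
ΔV = Q × t = 21 m³/d × 12410 d = 2.606 × 10^5 m³
Δh = ΔV / (Sy × A) = 2.606 × 10^5 / (0.11 × 9.23 × 10^5) = 2.567 m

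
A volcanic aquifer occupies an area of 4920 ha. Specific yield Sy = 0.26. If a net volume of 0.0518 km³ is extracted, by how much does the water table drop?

Δh ≈ 4.05 m

A = 4920 ha = 4.92 × 10^7 m²
ΔV = 0.0518 km³ = 5.18 × 10^7 m³
Δh = ΔV / (Sy × A) = 5.18 × 10^7 m³ / (0.26 × 4.92 × 10^7 m²) = 4.049 m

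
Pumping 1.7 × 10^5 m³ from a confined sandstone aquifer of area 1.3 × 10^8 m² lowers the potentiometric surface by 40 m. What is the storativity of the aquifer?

S = ΔV / (A × Δh) = 1.7 × 10^5 m³ / (1.3 × 10^8 m² × 40 m) = 3.269 × 10^-5

S ≈ 3.3 × 10^-5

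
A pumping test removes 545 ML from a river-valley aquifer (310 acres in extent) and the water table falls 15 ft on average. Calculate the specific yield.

Sy ≈ 0.095

A = 310 acres = 1.255 × 10^6 m²
Δh = 15 ft = 4.572 m
ΔV = 545 ML = 5.45 × 10^5 m³
Sy = ΔV / (A × Δh) = 5.45 × 10^5 m³ / (1.255 × 10^6 m² × 4.572 m) = 0.09502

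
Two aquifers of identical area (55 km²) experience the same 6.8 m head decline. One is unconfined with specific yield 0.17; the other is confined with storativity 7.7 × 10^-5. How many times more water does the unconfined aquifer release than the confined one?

ΔV_u / ΔV_c ≈ 2210

A = 55 km² = 5.5 × 10^7 m²
Unconfined: ΔV_u = Sy × A × Δh = 0.17 × 5.5 × 10^7 × 6.8 = 6.358 × 10^7 m³
Confined: ΔV_c = S × A × Δh = 7.7 × 10^-5 × 5.5 × 10^7 × 6.8 = 28800 m³
Ratio = ΔV_u / ΔV_c = Sy / S = 0.17 / 7.7 × 10^-5 = 2208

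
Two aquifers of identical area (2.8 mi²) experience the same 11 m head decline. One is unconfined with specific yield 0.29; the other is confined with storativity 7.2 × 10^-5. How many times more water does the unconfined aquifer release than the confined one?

A = 2.8 mi² = 7.252 × 10^6 m²
Unconfined: ΔV_u = Sy × A × Δh = 0.29 × 7.252 × 10^6 × 11 = 2.313 × 10^7 m³
Confined: ΔV_c = S × A × Δh = 7.2 × 10^-5 × 7.252 × 10^6 × 11 = 5744 m³
Ratio = ΔV_u / ΔV_c = Sy / S = 0.29 / 7.2 × 10^-5 = 4028

ΔV_u / ΔV_c ≈ 4030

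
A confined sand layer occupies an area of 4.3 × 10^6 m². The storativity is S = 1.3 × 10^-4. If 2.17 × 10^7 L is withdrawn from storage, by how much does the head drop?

Δh ≈ 38.8 m

ΔV = 2.17 × 10^7 L = 21700 m³
Δh = ΔV / (S × A) = 21700 m³ / (1.3 × 10^-4 × 4.3 × 10^6 m²) = 38.82 m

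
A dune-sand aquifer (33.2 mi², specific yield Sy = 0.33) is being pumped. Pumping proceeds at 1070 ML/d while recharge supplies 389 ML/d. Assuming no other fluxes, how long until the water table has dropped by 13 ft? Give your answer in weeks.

A = 33.2 mi² = 8.599 × 10^7 m²
Δh = 13 ft = 3.962 m
ΔV = Sy × A × Δh = 0.33 × 8.599 × 10^7 × 3.962 = 1.124 × 10^8 m³
Net withdrawal = 1070 − 389 = 681 ML/d = 6.81 × 10^5 m³/d
t = ΔV / Q = 1.124 × 10^8 m³ / 6.81 × 10^5 m³/d = 165.1 d
t = 165.1 d ≈ 23.59 weeks

t ≈ 23.6 weeks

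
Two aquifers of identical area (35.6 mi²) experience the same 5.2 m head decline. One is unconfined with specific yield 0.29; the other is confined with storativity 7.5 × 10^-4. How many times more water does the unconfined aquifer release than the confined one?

A = 35.6 mi² = 9.22 × 10^7 m²
Unconfined: ΔV_u = Sy × A × Δh = 0.29 × 9.22 × 10^7 × 5.2 = 1.39 × 10^8 m³
Confined: ΔV_c = S × A × Δh = 7.5 × 10^-4 × 9.22 × 10^7 × 5.2 = 3.596 × 10^5 m³
Ratio = ΔV_u / ΔV_c = Sy / S = 0.29 / 7.5 × 10^-4 = 386.7

ΔV_u / ΔV_c ≈ 387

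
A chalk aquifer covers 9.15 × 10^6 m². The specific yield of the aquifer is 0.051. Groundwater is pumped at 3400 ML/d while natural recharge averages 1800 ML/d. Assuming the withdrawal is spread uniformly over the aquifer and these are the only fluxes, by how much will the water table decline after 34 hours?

Δh ≈ 4.86 m

Net abstraction = 3400 − 1800 = 1600 ML/d
Q_net = 1600 ML/d = 1.6 × 10^6 m³/d
t = 34 hours = 1.417 d
ΔV = Q × t = 1.6 × 10^6 m³/d × 1.417 d = 2.267 × 10^6 m³
Δh = ΔV / (Sy × A) = 2.267 × 10^6 / (0.051 × 9.15 × 10^6) = 4.857 m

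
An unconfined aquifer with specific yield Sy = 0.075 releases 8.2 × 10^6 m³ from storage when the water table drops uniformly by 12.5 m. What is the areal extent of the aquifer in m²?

A ≈ 8.75 × 10^6 m²

A = ΔV / (Sy × Δh) = 8.2 × 10^6 / (0.075 × 12.5) = 8.747 × 10^6 m²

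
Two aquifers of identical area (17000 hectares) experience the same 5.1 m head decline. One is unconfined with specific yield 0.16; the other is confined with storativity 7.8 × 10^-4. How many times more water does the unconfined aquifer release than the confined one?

A = 17000 hectares = 1.7 × 10^8 m²
Unconfined: ΔV_u = Sy × A × Δh = 0.16 × 1.7 × 10^8 × 5.1 = 1.387 × 10^8 m³
Confined: ΔV_c = S × A × Δh = 7.8 × 10^-4 × 1.7 × 10^8 × 5.1 = 6.763 × 10^5 m³
Ratio = ΔV_u / ΔV_c = Sy / S = 0.16 / 7.8 × 10^-4 = 205.1

ΔV_u / ΔV_c ≈ 205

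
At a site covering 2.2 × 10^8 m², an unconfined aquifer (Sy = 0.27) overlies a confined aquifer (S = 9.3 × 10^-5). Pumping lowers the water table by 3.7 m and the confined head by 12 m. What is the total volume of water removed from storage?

Unconfined: ΔV_u = Sy × A × Δh_u = 0.27 × 2.2 × 10^8 × 3.7 = 2.198 × 10^8 m³
Confined: ΔV_c = S × A × Δh_c = 9.3 × 10^-5 × 2.2 × 10^8 × 12 = 2.455 × 10^5 m³
Total ΔV = 2.198 × 10^8 + 2.455 × 10^5 = 2.2 × 10^8 m³

ΔV ≈ 2.2 × 10^8 m³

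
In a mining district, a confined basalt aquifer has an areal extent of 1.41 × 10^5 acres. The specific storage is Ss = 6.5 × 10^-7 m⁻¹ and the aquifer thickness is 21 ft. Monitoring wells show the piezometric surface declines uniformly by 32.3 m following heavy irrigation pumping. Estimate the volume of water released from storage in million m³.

ΔV ≈ 0.0767 million m³

b = 21 ft = 6.401 m
S = Ss × b = 6.5 × 10^-7 m⁻¹ × 6.401 m = 4.161 × 10^-6
A = 1.41 × 10^5 acres = 5.706 × 10^8 m²
ΔV = S × A × Δh = 4.161 × 10^-6 × 5.706 × 10^8 m² × 32.3 m = 76680 m³
ΔV = 76680 m³ = 0.07668 million m³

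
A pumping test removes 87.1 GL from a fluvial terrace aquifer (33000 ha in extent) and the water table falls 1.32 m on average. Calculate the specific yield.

A = 33000 ha = 3.3 × 10^8 m²
ΔV = 87.1 GL = 8.71 × 10^7 m³
Sy = ΔV / (A × Δh) = 8.71 × 10^7 m³ / (3.3 × 10^8 m² × 1.32 m) = 0.2

Sy ≈ 0.2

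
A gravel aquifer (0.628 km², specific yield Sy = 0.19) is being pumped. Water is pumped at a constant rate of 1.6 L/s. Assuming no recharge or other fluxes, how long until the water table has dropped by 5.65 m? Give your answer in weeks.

A = 0.628 km² = 6.28 × 10^5 m²
ΔV = Sy × A × Δh = 0.19 × 6.28 × 10^5 × 5.65 = 6.742 × 10^5 m³
Q = 1.6 L/s = 138.2 m³/d
t = ΔV / Q = 6.742 × 10^5 m³ / 138.2 m³/d = 4877 d
t = 4877 d ≈ 696.7 weeks

t ≈ 697 weeks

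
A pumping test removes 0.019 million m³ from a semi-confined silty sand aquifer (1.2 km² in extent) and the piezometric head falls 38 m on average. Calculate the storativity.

A = 1.2 km² = 1.2 × 10^6 m²
ΔV = 0.019 million m³ = 19000 m³
S = ΔV / (A × Δh) = 19000 m³ / (1.2 × 10^6 m² × 38 m) = 4.167 × 10^-4

S ≈ 4.2 × 10^-4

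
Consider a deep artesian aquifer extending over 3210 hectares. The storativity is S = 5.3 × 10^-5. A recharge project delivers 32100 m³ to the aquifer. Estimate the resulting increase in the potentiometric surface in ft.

A = 3210 hectares = 3.21 × 10^7 m²
Δh = ΔV / (S × A) = 32100 m³ / (5.3 × 10^-5 × 3.21 × 10^7 m²) = 18.87 m
Δh = 18.87 m = 61.9 ft

Δh ≈ 61.9 ft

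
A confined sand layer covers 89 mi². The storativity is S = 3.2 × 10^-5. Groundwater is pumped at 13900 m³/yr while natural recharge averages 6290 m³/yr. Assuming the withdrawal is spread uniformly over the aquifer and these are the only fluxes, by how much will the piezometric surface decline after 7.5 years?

Δh ≈ 7.74 m

A = 89 mi² = 2.305 × 10^8 m²
Net abstraction = 13900 − 6290 = 7610 m³/yr
Q_net = 7610 m³/yr = 20.85 m³/d
t = 7.5 years = 2738 d
ΔV = Q × t = 20.85 m³/d × 2738 d = 57070 m³
Δh = ΔV / (S × A) = 57070 / (3.2 × 10^-5 × 2.305 × 10^8) = 7.738 m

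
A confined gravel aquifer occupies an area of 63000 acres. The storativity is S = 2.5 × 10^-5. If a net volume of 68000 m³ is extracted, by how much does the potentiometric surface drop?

Δh ≈ 10.7 m

A = 63000 acres = 2.55 × 10^8 m²
Δh = ΔV / (S × A) = 68000 m³ / (2.5 × 10^-5 × 2.55 × 10^8 m²) = 10.67 m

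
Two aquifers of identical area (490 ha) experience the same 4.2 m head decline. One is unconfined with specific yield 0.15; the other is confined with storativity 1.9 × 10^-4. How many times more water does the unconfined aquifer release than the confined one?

ΔV_u / ΔV_c ≈ 789

A = 490 ha = 4.9 × 10^6 m²
Unconfined: ΔV_u = Sy × A × Δh = 0.15 × 4.9 × 10^6 × 4.2 = 3.087 × 10^6 m³
Confined: ΔV_c = S × A × Δh = 1.9 × 10^-4 × 4.9 × 10^6 × 4.2 = 3910 m³
Ratio = ΔV_u / ΔV_c = Sy / S = 0.15 / 1.9 × 10^-4 = 789.5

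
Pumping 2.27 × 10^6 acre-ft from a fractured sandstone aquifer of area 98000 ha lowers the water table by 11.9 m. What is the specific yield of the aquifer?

Sy ≈ 0.24

A = 98000 ha = 9.8 × 10^8 m²
ΔV = 2.27 × 10^6 acre-ft = 2.8 × 10^9 m³
Sy = ΔV / (A × Δh) = 2.8 × 10^9 m³ / (9.8 × 10^8 m² × 11.9 m) = 0.2401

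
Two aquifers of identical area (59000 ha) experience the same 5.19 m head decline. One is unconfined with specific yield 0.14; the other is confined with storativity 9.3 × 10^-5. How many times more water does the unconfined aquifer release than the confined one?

A = 59000 ha = 5.9 × 10^8 m²
Unconfined: ΔV_u = Sy × A × Δh = 0.14 × 5.9 × 10^8 × 5.19 = 4.287 × 10^8 m³
Confined: ΔV_c = S × A × Δh = 9.3 × 10^-5 × 5.9 × 10^8 × 5.19 = 2.848 × 10^5 m³
Ratio = ΔV_u / ΔV_c = Sy / S = 0.14 / 9.3 × 10^-5 = 1505

ΔV_u / ΔV_c ≈ 1510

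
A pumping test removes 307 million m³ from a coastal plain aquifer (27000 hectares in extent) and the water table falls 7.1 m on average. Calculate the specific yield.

A = 27000 hectares = 2.7 × 10^8 m²
ΔV = 307 million m³ = 3.07 × 10^8 m³
Sy = ΔV / (A × Δh) = 3.07 × 10^8 m³ / (2.7 × 10^8 m² × 7.1 m) = 0.1601

Sy ≈ 0.16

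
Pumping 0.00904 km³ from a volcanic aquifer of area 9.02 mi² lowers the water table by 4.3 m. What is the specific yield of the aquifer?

A = 9.02 mi² = 2.336 × 10^7 m²
ΔV = 0.00904 km³ = 9.04 × 10^6 m³
Sy = ΔV / (A × Δh) = 9.04 × 10^6 m³ / (2.336 × 10^7 m² × 4.3 m) = 0.08999

Sy ≈ 0.09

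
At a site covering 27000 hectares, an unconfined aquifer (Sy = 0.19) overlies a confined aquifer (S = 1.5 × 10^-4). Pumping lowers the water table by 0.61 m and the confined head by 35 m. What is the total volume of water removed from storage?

A = 27000 hectares = 2.7 × 10^8 m²
Unconfined: ΔV_u = Sy × A × Δh_u = 0.19 × 2.7 × 10^8 × 0.61 = 3.129 × 10^7 m³
Confined: ΔV_c = S × A × Δh_c = 1.5 × 10^-4 × 2.7 × 10^8 × 35 = 1.417 × 10^6 m³
Total ΔV = 3.129 × 10^7 + 1.417 × 10^6 = 3.271 × 10^7 m³

ΔV ≈ 3.27 × 10^7 m³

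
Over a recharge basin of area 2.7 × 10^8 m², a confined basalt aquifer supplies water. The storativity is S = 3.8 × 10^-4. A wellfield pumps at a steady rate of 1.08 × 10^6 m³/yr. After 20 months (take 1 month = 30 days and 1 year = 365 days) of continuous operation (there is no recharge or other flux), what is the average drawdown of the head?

Q = 1.08 × 10^6 m³/yr = 2959 m³/d
t = 20 months = 600 d
ΔV = Q × t = 2959 m³/d × 600 d = 1.775 × 10^6 m³
Δh = ΔV / (S × A) = 1.775 × 10^6 / (3.8 × 10^-4 × 2.7 × 10^8) = 17.3 m

Δh ≈ 17.3 m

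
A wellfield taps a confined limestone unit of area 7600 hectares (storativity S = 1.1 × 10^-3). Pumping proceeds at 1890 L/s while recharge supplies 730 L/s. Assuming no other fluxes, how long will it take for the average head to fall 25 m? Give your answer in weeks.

A = 7600 hectares = 7.6 × 10^7 m²
ΔV = S × A × Δh = 0.0011 × 7.6 × 10^7 × 25 = 2.09 × 10^6 m³
Net withdrawal = 1890 − 730 = 1160 L/s = 1.002 × 10^5 m³/d
t = ΔV / Q = 2.09 × 10^6 m³ / 1.002 × 10^5 m³/d = 20.85 d
t = 20.85 d ≈ 2.979 weeks

t ≈ 2.98 weeks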